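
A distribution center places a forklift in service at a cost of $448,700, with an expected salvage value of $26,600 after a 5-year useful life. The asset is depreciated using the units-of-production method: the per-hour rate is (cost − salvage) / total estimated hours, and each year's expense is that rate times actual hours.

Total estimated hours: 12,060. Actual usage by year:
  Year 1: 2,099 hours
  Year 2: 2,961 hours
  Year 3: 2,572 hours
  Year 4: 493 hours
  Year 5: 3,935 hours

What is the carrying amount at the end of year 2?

Depreciable base = $448,700 − $26,600 = $422,100.
Rate = $422,100 / 12,060 hours = $35 per hour.
Year 1: 2,099 × $35 = $73,465. Book value $375,235.
Year 2: 2,961 × $35 = $103,635. Book value $271,600.

$271,600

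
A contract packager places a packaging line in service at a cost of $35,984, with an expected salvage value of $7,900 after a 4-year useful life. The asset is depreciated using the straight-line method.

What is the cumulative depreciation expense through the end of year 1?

$7,021

Depreciable base = $35,984 − $7,900 = $28,084.
Annual expense = $28,084 / 4 = $7,021.
End of year 1: book value $28,963.
Accumulated through year 1 = $35,984 − $28,963 = $7,021.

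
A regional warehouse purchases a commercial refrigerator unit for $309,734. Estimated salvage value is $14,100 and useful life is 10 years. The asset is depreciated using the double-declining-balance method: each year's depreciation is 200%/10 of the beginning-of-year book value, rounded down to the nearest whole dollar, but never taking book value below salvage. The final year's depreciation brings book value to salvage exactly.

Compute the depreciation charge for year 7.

$16,239

Depreciable base = $309,734 − $14,100 = $295,634.
Year 1: ⌊$309,734 × 200%/10⌋ = $61,946. Book value $247,788.
Year 2: ⌊$247,788 × 200%/10⌋ = $49,557. Book value $198,231.
Year 3: ⌊$198,231 × 200%/10⌋ = $39,646. Book value $158,585.
Year 4: ⌊$158,585 × 200%/10⌋ = $31,717. Book value $126,868.
Year 5: ⌊$126,868 × 200%/10⌋ = $25,373. Book value $101,495.
Year 6: ⌊$101,495 × 200%/10⌋ = $20,299. Book value $81,196.
Year 7: ⌊$81,196 × 200%/10⌋ = $16,239. Book value $64,957.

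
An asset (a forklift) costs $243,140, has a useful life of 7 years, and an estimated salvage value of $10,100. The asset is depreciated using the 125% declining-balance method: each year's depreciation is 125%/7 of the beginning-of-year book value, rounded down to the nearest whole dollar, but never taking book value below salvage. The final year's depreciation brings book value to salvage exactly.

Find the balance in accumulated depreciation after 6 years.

$168,445

Depreciable base = $243,140 − $10,100 = $233,040.
Year 1: ⌊$243,140 × 125%/7⌋ = $43,417. Book value $199,723.
Year 2: ⌊$199,723 × 125%/7⌋ = $35,664. Book value $164,059.
Year 3: ⌊$164,059 × 125%/7⌋ = $29,296. Book value $134,763.
Year 4: ⌊$134,763 × 125%/7⌋ = $24,064. Book value $110,699.
Year 5: ⌊$110,699 × 125%/7⌋ = $19,767. Book value $90,932.
Year 6: ⌊$90,932 × 125%/7⌋ = $16,237. Book value $74,695.
Accumulated through year 6 = $243,140 − $74,695 = $168,445.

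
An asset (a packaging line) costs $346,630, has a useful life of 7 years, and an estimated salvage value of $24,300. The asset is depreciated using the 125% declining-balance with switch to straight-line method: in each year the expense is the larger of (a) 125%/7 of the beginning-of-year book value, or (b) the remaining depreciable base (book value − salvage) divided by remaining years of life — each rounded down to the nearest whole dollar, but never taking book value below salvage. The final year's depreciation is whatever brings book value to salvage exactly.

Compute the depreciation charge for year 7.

$41,918

Depreciable base = $346,630 − $24,300 = $322,330.
Year 1: DB = ⌊$346,630 × 125%/7⌋ = $61,898; SL = ⌊$322,330/7⌋ = $46,047 → take DB $61,898. Book value $284,732.
Year 2: DB = ⌊$284,732 × 125%/7⌋ = $50,845; SL = ⌊$260,432/6⌋ = $43,405 → take DB $50,845. Book value $233,887.
Year 3: DB = ⌊$233,887 × 125%/7⌋ = $41,765; SL = ⌊$209,587/5⌋ = $41,917 → take SL $41,917. Book value $191,970.
Year 4: DB = ⌊$191,970 × 125%/7⌋ = $34,280; SL = ⌊$167,670/4⌋ = $41,917 → take SL $41,917. Book value $150,053.
Year 5: DB = ⌊$150,053 × 125%/7⌋ = $26,795; SL = ⌊$125,753/3⌋ = $41,917 → take SL $41,917. Book value $108,136.
Year 6: DB = ⌊$108,136 × 125%/7⌋ = $19,310; SL = ⌊$83,836/2⌋ = $41,918 → take SL $41,918. Book value $66,218.
Year 7 (final): $66,218 − $24,300 = $41,918. Book value $24,300.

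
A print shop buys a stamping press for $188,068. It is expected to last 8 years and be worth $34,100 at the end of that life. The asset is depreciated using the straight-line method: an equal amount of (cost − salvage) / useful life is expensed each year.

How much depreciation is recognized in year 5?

$19,246

Depreciable base = $188,068 − $34,100 = $153,968.
Annual expense = $153,968 / 8 = $19,246.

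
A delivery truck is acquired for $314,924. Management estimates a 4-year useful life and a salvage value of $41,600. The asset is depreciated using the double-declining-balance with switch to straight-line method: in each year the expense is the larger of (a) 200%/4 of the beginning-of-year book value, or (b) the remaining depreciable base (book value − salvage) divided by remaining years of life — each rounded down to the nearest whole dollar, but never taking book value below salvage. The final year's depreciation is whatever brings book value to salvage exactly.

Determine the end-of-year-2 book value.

$78,731

Depreciable base = $314,924 − $41,600 = $273,324.
Year 1: DB = ⌊$314,924 × 200%/4⌋ = $157,462; SL = ⌊$273,324/4⌋ = $68,331 → take DB $157,462. Book value $157,462.
Year 2: DB = ⌊$157,462 × 200%/4⌋ = $78,731; SL = ⌊$115,862/3⌋ = $38,620 → take DB $78,731. Book value $78,731.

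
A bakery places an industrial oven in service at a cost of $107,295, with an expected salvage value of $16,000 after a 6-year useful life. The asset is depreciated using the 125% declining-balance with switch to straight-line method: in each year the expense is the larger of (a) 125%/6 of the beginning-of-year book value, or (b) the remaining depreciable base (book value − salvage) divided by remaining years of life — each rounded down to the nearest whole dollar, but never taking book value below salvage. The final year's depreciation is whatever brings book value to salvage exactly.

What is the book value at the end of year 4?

$40,825

Depreciable base = $107,295 − $16,000 = $91,295.
Year 1: DB = ⌊$107,295 × 125%/6⌋ = $22,353; SL = ⌊$91,295/6⌋ = $15,215 → take DB $22,353. Book value $84,942.
Year 2: DB = ⌊$84,942 × 125%/6⌋ = $17,696; SL = ⌊$68,942/5⌋ = $13,788 → take DB $17,696. Book value $67,246.
Year 3: DB = ⌊$67,246 × 125%/6⌋ = $14,009; SL = ⌊$51,246/4⌋ = $12,811 → take DB $14,009. Book value $53,237.
Year 4: DB = ⌊$53,237 × 125%/6⌋ = $11,091; SL = ⌊$37,237/3⌋ = $12,412 → take SL $12,412. Book value $40,825.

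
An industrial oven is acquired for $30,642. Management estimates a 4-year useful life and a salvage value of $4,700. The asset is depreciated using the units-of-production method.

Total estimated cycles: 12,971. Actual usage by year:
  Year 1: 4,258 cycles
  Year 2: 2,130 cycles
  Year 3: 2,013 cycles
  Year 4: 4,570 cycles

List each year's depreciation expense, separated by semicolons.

Depreciable base = $30,642 − $4,700 = $25,942.
Rate = $25,942 / 12,971 cycles = $2 per cycle.
Year 1: 4,258 × $2 = $8,516. Book value $22,126.
Year 2: 2,130 × $2 = $4,260. Book value $17,866.
Year 3: 2,013 × $2 = $4,026. Book value $13,840.
Year 4: 4,570 × $2 = $9,140. Book value $4,700.

$8,516; $4,260; $4,026; $9,140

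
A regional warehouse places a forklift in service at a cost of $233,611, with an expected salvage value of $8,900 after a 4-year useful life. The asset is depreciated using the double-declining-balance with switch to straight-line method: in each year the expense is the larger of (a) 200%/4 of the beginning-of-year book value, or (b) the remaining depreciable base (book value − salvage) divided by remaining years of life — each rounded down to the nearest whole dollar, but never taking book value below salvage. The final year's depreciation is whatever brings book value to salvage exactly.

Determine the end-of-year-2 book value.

$58,403

Depreciable base = $233,611 − $8,900 = $224,711.
Year 1: DB = ⌊$233,611 × 200%/4⌋ = $116,805; SL = ⌊$224,711/4⌋ = $56,177 → take DB $116,805. Book value $116,806.
Year 2: DB = ⌊$116,806 × 200%/4⌋ = $58,403; SL = ⌊$107,906/3⌋ = $35,968 → take DB $58,403. Book value $58,403.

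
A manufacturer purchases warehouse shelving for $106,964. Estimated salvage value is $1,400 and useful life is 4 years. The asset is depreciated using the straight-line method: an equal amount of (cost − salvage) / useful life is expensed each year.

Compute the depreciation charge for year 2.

Depreciable base = $106,964 − $1,400 = $105,564.
Annual expense = $105,564 / 4 = $26,391.

$26,391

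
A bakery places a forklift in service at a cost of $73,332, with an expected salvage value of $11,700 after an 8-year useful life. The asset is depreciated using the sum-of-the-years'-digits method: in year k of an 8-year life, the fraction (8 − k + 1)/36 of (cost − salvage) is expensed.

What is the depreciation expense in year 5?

$6,848

Depreciable base = $73,332 − $11,700 = $61,632.
Sum of the years' digits = 8+7+6+5+4+3+2+1 = 36.
Year 1: $61,632 × 8/36 = $13,696. Book value $59,636.
Year 2: $61,632 × 7/36 = $11,984. Book value $47,652.
Year 3: $61,632 × 6/36 = $10,272. Book value $37,380.
Year 4: $61,632 × 5/36 = $8,560. Book value $28,820.
Year 5: $61,632 × 4/36 = $6,848. Book value $21,972.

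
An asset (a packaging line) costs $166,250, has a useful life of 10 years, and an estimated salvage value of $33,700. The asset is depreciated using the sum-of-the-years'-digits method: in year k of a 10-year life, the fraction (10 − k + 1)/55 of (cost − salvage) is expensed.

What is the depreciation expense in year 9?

Depreciable base = $166,250 − $33,700 = $132,550.
Sum of the years' digits = 10+9+8+7+6+5+4+3+2+1 = 55.
Year 1: $132,550 × 10/55 = $24,100. Book value $142,150.
Year 2: $132,550 × 9/55 = $21,690. Book value $120,460.
Year 3: $132,550 × 8/55 = $19,280. Book value $101,180.
Year 4: $132,550 × 7/55 = $16,870. Book value $84,310.
Year 5: $132,550 × 6/55 = $14,460. Book value $69,850.
Year 6: $132,550 × 5/55 = $12,050. Book value $57,800.
Year 7: $132,550 × 4/55 = $9,640. Book value $48,160.
Year 8: $132,550 × 3/55 = $7,230. Book value $40,930.
Year 9: $132,550 × 2/55 = $4,820. Book value $36,110.

$4,820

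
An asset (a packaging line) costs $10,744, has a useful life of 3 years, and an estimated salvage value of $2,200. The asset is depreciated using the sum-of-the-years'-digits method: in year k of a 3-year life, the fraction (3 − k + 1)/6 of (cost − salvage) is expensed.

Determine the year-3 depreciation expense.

$1,424

Depreciable base = $10,744 − $2,200 = $8,544.
Sum of the years' digits = 3+2+1 = 6.
Year 1: $8,544 × 3/6 = $4,272. Book value $6,472.
Year 2: $8,544 × 2/6 = $2,848. Book value $3,624.
Year 3: $8,544 × 1/6 = $1,424. Book value $2,200.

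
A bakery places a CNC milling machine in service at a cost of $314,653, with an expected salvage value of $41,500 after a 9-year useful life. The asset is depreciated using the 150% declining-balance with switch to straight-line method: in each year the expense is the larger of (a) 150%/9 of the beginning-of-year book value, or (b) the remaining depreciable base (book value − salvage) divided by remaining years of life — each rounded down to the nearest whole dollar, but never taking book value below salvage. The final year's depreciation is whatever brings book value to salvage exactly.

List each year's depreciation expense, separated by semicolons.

Depreciable base = $314,653 − $41,500 = $273,153.
Year 1: DB = ⌊$314,653 × 150%/9⌋ = $52,442; SL = ⌊$273,153/9⌋ = $30,350 → take DB $52,442. Book value $262,211.
Year 2: DB = ⌊$262,211 × 150%/9⌋ = $43,701; SL = ⌊$220,711/8⌋ = $27,588 → take DB $43,701. Book value $218,510.
Year 3: DB = ⌊$218,510 × 150%/9⌋ = $36,418; SL = ⌊$177,010/7⌋ = $25,287 → take DB $36,418. Book value $182,092.
Year 4: DB = ⌊$182,092 × 150%/9⌋ = $30,348; SL = ⌊$140,592/6⌋ = $23,432 → take DB $30,348. Book value $151,744.
Year 5: DB = ⌊$151,744 × 150%/9⌋ = $25,290; SL = ⌊$110,244/5⌋ = $22,048 → take DB $25,290. Book value $126,454.
Year 6: DB = ⌊$126,454 × 150%/9⌋ = $21,075; SL = ⌊$84,954/4⌋ = $21,238 → take SL $21,238. Book value $105,216.
Year 7: DB = ⌊$105,216 × 150%/9⌋ = $17,536; SL = ⌊$63,716/3⌋ = $21,238 → take SL $21,238. Book value $83,978.
Year 8: DB = ⌊$83,978 × 150%/9⌋ = $13,996; SL = ⌊$42,478/2⌋ = $21,239 → take SL $21,239. Book value $62,739.
Year 9 (final): $62,739 − $41,500 = $21,239. Book value $41,500.

$52,442; $43,701; $36,418; $30,348; $25,290; $21,238; $21,238; $21,239; $21,239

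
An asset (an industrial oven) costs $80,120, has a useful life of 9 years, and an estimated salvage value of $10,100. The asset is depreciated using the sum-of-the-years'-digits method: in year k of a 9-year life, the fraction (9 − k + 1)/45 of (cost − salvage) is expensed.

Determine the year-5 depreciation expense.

$7,780

Depreciable base = $80,120 − $10,100 = $70,020.
Sum of the years' digits = 9+8+7+6+5+4+3+2+1 = 45.
Year 1: $70,020 × 9/45 = $14,004. Book value $66,116.
Year 2: $70,020 × 8/45 = $12,448. Book value $53,668.
Year 3: $70,020 × 7/45 = $10,892. Book value $42,776.
Year 4: $70,020 × 6/45 = $9,336. Book value $33,440.
Year 5: $70,020 × 5/45 = $7,780. Book value $25,660.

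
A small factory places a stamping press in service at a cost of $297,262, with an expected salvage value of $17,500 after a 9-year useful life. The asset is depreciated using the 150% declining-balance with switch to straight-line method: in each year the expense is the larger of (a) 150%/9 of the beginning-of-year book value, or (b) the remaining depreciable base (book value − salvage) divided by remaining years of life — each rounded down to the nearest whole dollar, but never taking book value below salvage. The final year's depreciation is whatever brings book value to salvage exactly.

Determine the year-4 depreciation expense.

$28,671

Depreciable base = $297,262 − $17,500 = $279,762.
Year 1: DB = ⌊$297,262 × 150%/9⌋ = $49,543; SL = ⌊$279,762/9⌋ = $31,084 → take DB $49,543. Book value $247,719.
Year 2: DB = ⌊$247,719 × 150%/9⌋ = $41,286; SL = ⌊$230,219/8⌋ = $28,777 → take DB $41,286. Book value $206,433.
Year 3: DB = ⌊$206,433 × 150%/9⌋ = $34,405; SL = ⌊$188,933/7⌋ = $26,990 → take DB $34,405. Book value $172,028.
Year 4: DB = ⌊$172,028 × 150%/9⌋ = $28,671; SL = ⌊$154,528/6⌋ = $25,754 → take DB $28,671. Book value $143,357.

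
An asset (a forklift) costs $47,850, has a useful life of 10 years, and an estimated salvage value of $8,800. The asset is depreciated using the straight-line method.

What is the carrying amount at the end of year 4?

Depreciable base = $47,850 − $8,800 = $39,050.
Annual expense = $39,050 / 10 = $3,905.
End of year 1: book value $43,945.
End of year 2: book value $40,040.
End of year 3: book value $36,135.
End of year 4: book value $32,230.

$32,230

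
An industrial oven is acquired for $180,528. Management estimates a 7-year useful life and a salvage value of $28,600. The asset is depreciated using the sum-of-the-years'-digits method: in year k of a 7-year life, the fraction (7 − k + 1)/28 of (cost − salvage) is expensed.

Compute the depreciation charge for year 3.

Depreciable base = $180,528 − $28,600 = $151,928.
Sum of the years' digits = 7+6+5+4+3+2+1 = 28.
Year 1: $151,928 × 7/28 = $37,982. Book value $142,546.
Year 2: $151,928 × 6/28 = $32,556. Book value $109,990.
Year 3: $151,928 × 5/28 = $27,130. Book value $82,860.

$27,130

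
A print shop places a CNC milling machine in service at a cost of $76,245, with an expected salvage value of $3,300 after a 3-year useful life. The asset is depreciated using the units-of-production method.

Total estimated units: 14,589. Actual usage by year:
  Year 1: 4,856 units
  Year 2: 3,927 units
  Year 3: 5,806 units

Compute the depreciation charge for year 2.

Depreciable base = $76,245 − $3,300 = $72,945.
Rate = $72,945 / 14,589 units = $5 per unit.
Year 1: 4,856 × $5 = $24,280. Book value $51,965.
Year 2: 3,927 × $5 = $19,635. Book value $32,330.

$19,635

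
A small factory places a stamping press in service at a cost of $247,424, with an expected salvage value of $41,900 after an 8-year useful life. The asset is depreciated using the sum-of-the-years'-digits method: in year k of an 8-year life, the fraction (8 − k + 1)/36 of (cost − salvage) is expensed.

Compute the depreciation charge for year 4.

$28,545

Depreciable base = $247,424 − $41,900 = $205,524.
Sum of the years' digits = 8+7+6+5+4+3+2+1 = 36.
Year 1: $205,524 × 8/36 = $45,672. Book value $201,752.
Year 2: $205,524 × 7/36 = $39,963. Book value $161,789.
Year 3: $205,524 × 6/36 = $34,254. Book value $127,535.
Year 4: $205,524 × 5/36 = $28,545. Book value $98,990.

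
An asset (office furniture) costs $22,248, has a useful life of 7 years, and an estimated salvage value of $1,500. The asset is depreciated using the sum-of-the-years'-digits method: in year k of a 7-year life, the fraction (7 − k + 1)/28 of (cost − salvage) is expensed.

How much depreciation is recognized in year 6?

$1,482

Depreciable base = $22,248 − $1,500 = $20,748.
Sum of the years' digits = 7+6+5+4+3+2+1 = 28.
Year 1: $20,748 × 7/28 = $5,187. Book value $17,061.
Year 2: $20,748 × 6/28 = $4,446. Book value $12,615.
Year 3: $20,748 × 5/28 = $3,705. Book value $8,910.
Year 4: $20,748 × 4/28 = $2,964. Book value $5,946.
Year 5: $20,748 × 3/28 = $2,223. Book value $3,723.
Year 6: $20,748 × 2/28 = $1,482. Book value $2,241.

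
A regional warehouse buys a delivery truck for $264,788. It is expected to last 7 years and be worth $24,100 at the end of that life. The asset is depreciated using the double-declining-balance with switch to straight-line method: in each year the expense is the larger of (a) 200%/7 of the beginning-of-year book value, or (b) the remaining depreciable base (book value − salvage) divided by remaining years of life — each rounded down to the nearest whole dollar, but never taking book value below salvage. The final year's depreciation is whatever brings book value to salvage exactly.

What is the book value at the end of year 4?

Depreciable base = $264,788 − $24,100 = $240,688.
Year 1: DB = ⌊$264,788 × 200%/7⌋ = $75,653; SL = ⌊$240,688/7⌋ = $34,384 → take DB $75,653. Book value $189,135.
Year 2: DB = ⌊$189,135 × 200%/7⌋ = $54,038; SL = ⌊$165,035/6⌋ = $27,505 → take DB $54,038. Book value $135,097.
Year 3: DB = ⌊$135,097 × 200%/7⌋ = $38,599; SL = ⌊$110,997/5⌋ = $22,199 → take DB $38,599. Book value $96,498.
Year 4: DB = ⌊$96,498 × 200%/7⌋ = $27,570; SL = ⌊$72,398/4⌋ = $18,099 → take DB $27,570. Book value $68,928.

$68,928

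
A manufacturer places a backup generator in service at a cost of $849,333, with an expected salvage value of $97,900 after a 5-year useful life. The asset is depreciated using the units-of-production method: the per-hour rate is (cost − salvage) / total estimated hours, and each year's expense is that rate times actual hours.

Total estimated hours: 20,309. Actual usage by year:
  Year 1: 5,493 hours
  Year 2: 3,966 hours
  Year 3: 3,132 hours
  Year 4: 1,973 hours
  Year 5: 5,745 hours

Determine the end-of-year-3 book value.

$383,466

Depreciable base = $849,333 − $97,900 = $751,433.
Rate = $751,433 / 20,309 hours = $37 per hour.
Year 1: 5,493 × $37 = $203,241. Book value $646,092.
Year 2: 3,966 × $37 = $146,742. Book value $499,350.
Year 3: 3,132 × $37 = $115,884. Book value $383,466.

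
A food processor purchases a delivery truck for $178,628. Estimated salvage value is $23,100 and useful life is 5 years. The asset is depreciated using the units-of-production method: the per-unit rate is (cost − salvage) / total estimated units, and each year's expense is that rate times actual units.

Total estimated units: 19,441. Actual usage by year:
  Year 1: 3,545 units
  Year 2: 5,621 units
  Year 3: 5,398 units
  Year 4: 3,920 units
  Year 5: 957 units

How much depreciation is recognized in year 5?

Depreciable base = $178,628 − $23,100 = $155,528.
Rate = $155,528 / 19,441 units = $8 per unit.
Year 1: 3,545 × $8 = $28,360. Book value $150,268.
Year 2: 5,621 × $8 = $44,968. Book value $105,300.
Year 3: 5,398 × $8 = $43,184. Book value $62,116.
Year 4: 3,920 × $8 = $31,360. Book value $30,756.
Year 5: 957 × $8 = $7,656. Book value $23,100.

$7,656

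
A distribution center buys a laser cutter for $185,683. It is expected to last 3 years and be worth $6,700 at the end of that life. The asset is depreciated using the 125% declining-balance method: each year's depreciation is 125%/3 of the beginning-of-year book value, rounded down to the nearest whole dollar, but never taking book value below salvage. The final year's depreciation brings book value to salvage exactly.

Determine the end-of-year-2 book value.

$63,185

Depreciable base = $185,683 − $6,700 = $178,983.
Year 1: ⌊$185,683 × 125%/3⌋ = $77,367. Book value $108,316.
Year 2: ⌊$108,316 × 125%/3⌋ = $45,131. Book value $63,185.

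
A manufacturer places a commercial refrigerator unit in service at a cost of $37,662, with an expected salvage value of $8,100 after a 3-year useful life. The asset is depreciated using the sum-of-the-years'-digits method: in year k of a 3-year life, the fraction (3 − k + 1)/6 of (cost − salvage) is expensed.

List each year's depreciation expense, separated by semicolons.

Depreciable base = $37,662 − $8,100 = $29,562.
Sum of the years' digits = 3+2+1 = 6.
Year 1: $29,562 × 3/6 = $14,781. Book value $22,881.
Year 2: $29,562 × 2/6 = $9,854. Book value $13,027.
Year 3: $29,562 × 1/6 = $4,927. Book value $8,100.

$14,781; $9,854; $4,927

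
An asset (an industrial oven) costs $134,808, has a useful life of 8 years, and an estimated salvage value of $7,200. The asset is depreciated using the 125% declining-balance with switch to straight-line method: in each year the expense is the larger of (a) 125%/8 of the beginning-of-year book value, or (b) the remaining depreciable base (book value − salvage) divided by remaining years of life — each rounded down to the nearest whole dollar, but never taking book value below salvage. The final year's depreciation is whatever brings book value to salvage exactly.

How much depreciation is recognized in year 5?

Depreciable base = $134,808 − $7,200 = $127,608.
Year 1: DB = ⌊$134,808 × 125%/8⌋ = $21,063; SL = ⌊$127,608/8⌋ = $15,951 → take DB $21,063. Book value $113,745.
Year 2: DB = ⌊$113,745 × 125%/8⌋ = $17,772; SL = ⌊$106,545/7⌋ = $15,220 → take DB $17,772. Book value $95,973.
Year 3: DB = ⌊$95,973 × 125%/8⌋ = $14,995; SL = ⌊$88,773/6⌋ = $14,795 → take DB $14,995. Book value $80,978.
Year 4: DB = ⌊$80,978 × 125%/8⌋ = $12,652; SL = ⌊$73,778/5⌋ = $14,755 → take SL $14,755. Book value $66,223.
Year 5: DB = ⌊$66,223 × 125%/8⌋ = $10,347; SL = ⌊$59,023/4⌋ = $14,755 → take SL $14,755. Book value $51,468.

$14,755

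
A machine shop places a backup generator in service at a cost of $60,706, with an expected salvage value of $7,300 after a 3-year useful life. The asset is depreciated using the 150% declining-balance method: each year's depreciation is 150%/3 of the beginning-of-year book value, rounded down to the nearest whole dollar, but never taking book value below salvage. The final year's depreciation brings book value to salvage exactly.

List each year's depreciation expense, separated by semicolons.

$30,353; $15,176; $7,877

Depreciable base = $60,706 − $7,300 = $53,406.
Year 1: ⌊$60,706 × 150%/3⌋ = $30,353. Book value $30,353.
Year 2: ⌊$30,353 × 150%/3⌋ = $15,176. Book value $15,177.
Year 3 (final): $15,177 − $7,300 = $7,877. Book value $7,300.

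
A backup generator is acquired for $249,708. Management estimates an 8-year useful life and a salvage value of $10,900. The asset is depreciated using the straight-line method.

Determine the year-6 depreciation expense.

Depreciable base = $249,708 − $10,900 = $238,808.
Annual expense = $238,808 / 8 = $29,851.

$29,851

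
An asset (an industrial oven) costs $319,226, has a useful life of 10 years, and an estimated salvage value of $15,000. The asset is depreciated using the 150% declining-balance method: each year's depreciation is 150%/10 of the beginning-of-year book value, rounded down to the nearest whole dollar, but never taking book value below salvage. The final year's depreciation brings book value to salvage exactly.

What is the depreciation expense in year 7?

$18,059

Depreciable base = $319,226 − $15,000 = $304,226.
Year 1: ⌊$319,226 × 150%/10⌋ = $47,883. Book value $271,343.
Year 2: ⌊$271,343 × 150%/10⌋ = $40,701. Book value $230,642.
Year 3: ⌊$230,642 × 150%/10⌋ = $34,596. Book value $196,046.
Year 4: ⌊$196,046 × 150%/10⌋ = $29,406. Book value $166,640.
Year 5: ⌊$166,640 × 150%/10⌋ = $24,996. Book value $141,644.
Year 6: ⌊$141,644 × 150%/10⌋ = $21,246. Book value $120,398.
Year 7: ⌊$120,398 × 150%/10⌋ = $18,059. Book value $102,339.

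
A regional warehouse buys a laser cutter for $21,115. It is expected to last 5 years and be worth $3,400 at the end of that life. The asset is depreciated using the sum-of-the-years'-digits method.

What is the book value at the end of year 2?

$10,486

Depreciable base = $21,115 − $3,400 = $17,715.
Sum of the years' digits = 5+4+3+2+1 = 15.
Year 1: $17,715 × 5/15 = $5,905. Book value $15,210.
Year 2: $17,715 × 4/15 = $4,724. Book value $10,486.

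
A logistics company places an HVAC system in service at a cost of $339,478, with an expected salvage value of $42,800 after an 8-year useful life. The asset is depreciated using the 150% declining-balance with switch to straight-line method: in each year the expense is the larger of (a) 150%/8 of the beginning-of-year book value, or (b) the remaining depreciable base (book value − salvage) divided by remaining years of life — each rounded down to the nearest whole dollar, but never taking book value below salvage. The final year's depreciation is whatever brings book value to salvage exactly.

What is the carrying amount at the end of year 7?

$68,603

Depreciable base = $339,478 − $42,800 = $296,678.
Year 1: DB = ⌊$339,478 × 150%/8⌋ = $63,652; SL = ⌊$296,678/8⌋ = $37,084 → take DB $63,652. Book value $275,826.
Year 2: DB = ⌊$275,826 × 150%/8⌋ = $51,717; SL = ⌊$233,026/7⌋ = $33,289 → take DB $51,717. Book value $224,109.
Year 3: DB = ⌊$224,109 × 150%/8⌋ = $42,020; SL = ⌊$181,309/6⌋ = $30,218 → take DB $42,020. Book value $182,089.
Year 4: DB = ⌊$182,089 × 150%/8⌋ = $34,141; SL = ⌊$139,289/5⌋ = $27,857 → take DB $34,141. Book value $147,948.
Year 5: DB = ⌊$147,948 × 150%/8⌋ = $27,740; SL = ⌊$105,148/4⌋ = $26,287 → take DB $27,740. Book value $120,208.
Year 6: DB = ⌊$120,208 × 150%/8⌋ = $22,539; SL = ⌊$77,408/3⌋ = $25,802 → take SL $25,802. Book value $94,406.
Year 7: DB = ⌊$94,406 × 150%/8⌋ = $17,701; SL = ⌊$51,606/2⌋ = $25,803 → take SL $25,803. Book value $68,603.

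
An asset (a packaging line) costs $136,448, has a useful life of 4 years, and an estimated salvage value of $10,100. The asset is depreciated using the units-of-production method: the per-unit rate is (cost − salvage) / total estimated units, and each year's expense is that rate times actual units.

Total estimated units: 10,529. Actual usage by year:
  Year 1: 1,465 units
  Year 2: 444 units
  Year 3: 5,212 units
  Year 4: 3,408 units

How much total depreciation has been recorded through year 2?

$22,908

Depreciable base = $136,448 − $10,100 = $126,348.
Rate = $126,348 / 10,529 units = $12 per unit.
Year 1: 1,465 × $12 = $17,580. Book value $118,868.
Year 2: 444 × $12 = $5,328. Book value $113,540.
Accumulated through year 2 = $136,448 − $113,540 = $22,908.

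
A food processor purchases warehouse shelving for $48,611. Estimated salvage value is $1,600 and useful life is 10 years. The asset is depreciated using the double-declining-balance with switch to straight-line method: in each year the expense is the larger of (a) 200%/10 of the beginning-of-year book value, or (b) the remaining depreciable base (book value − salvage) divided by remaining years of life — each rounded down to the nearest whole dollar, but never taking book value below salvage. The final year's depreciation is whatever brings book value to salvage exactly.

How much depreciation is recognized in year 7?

Depreciable base = $48,611 − $1,600 = $47,011.
Year 1: DB = ⌊$48,611 × 200%/10⌋ = $9,722; SL = ⌊$47,011/10⌋ = $4,701 → take DB $9,722. Book value $38,889.
Year 2: DB = ⌊$38,889 × 200%/10⌋ = $7,777; SL = ⌊$37,289/9⌋ = $4,143 → take DB $7,777. Book value $31,112.
Year 3: DB = ⌊$31,112 × 200%/10⌋ = $6,222; SL = ⌊$29,512/8⌋ = $3,689 → take DB $6,222. Book value $24,890.
Year 4: DB = ⌊$24,890 × 200%/10⌋ = $4,978; SL = ⌊$23,290/7⌋ = $3,327 → take DB $4,978. Book value $19,912.
Year 5: DB = ⌊$19,912 × 200%/10⌋ = $3,982; SL = ⌊$18,312/6⌋ = $3,052 → take DB $3,982. Book value $15,930.
Year 6: DB = ⌊$15,930 × 200%/10⌋ = $3,186; SL = ⌊$14,330/5⌋ = $2,866 → take DB $3,186. Book value $12,744.
Year 7: DB = ⌊$12,744 × 200%/10⌋ = $2,548; SL = ⌊$11,144/4⌋ = $2,786 → take SL $2,786. Book value $9,958.

$2,786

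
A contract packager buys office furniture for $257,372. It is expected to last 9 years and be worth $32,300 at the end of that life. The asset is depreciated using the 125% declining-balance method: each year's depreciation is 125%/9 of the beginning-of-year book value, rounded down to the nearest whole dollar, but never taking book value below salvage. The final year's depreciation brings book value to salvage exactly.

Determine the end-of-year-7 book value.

$90,362

Depreciable base = $257,372 − $32,300 = $225,072.
Year 1: ⌊$257,372 × 125%/9⌋ = $35,746. Book value $221,626.
Year 2: ⌊$221,626 × 125%/9⌋ = $30,781. Book value $190,845.
Year 3: ⌊$190,845 × 125%/9⌋ = $26,506. Book value $164,339.
Year 4: ⌊$164,339 × 125%/9⌋ = $22,824. Book value $141,515.
Year 5: ⌊$141,515 × 125%/9⌋ = $19,654. Book value $121,861.
Year 6: ⌊$121,861 × 125%/9⌋ = $16,925. Book value $104,936.
Year 7: ⌊$104,936 × 125%/9⌋ = $14,574. Book value $90,362.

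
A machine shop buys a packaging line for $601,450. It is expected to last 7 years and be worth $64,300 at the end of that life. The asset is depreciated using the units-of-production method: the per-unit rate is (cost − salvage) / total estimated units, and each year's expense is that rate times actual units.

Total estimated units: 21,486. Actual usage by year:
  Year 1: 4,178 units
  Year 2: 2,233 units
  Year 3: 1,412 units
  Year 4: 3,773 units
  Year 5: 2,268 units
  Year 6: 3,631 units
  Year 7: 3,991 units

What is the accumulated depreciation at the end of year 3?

Depreciable base = $601,450 − $64,300 = $537,150.
Rate = $537,150 / 21,486 units = $25 per unit.
Year 1: 4,178 × $25 = $104,450. Book value $497,000.
Year 2: 2,233 × $25 = $55,825. Book value $441,175.
Year 3: 1,412 × $25 = $35,300. Book value $405,875.
Accumulated through year 3 = $601,450 − $405,875 = $195,575.

$195,575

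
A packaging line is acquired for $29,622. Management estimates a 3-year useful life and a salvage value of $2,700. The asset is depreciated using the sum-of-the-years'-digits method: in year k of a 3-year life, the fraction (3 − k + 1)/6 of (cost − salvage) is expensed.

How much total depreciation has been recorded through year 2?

$22,435

Depreciable base = $29,622 − $2,700 = $26,922.
Sum of the years' digits = 3+2+1 = 6.
Year 1: $26,922 × 3/6 = $13,461. Book value $16,161.
Year 2: $26,922 × 2/6 = $8,974. Book value $7,187.
Accumulated through year 2 = $29,622 − $7,187 = $22,435.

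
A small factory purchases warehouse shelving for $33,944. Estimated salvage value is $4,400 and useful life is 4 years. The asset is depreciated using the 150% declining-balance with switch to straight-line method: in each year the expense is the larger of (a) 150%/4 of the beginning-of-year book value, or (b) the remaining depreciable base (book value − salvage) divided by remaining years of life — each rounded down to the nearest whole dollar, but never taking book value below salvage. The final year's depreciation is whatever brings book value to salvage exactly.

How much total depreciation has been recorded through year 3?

Depreciable base = $33,944 − $4,400 = $29,544.
Year 1: DB = ⌊$33,944 × 150%/4⌋ = $12,729; SL = ⌊$29,544/4⌋ = $7,386 → take DB $12,729. Book value $21,215.
Year 2: DB = ⌊$21,215 × 150%/4⌋ = $7,955; SL = ⌊$16,815/3⌋ = $5,605 → take DB $7,955. Book value $13,260.
Year 3: DB = ⌊$13,260 × 150%/4⌋ = $4,972; SL = ⌊$8,860/2⌋ = $4,430 → take DB $4,972. Book value $8,288.
Accumulated through year 3 = $33,944 − $8,288 = $25,656.

$25,656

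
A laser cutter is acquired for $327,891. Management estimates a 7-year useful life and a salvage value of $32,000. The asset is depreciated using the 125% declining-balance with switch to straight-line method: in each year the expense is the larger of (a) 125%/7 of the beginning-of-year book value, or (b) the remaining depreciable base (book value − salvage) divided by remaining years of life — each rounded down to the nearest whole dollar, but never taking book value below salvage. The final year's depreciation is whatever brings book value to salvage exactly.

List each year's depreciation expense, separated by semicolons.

Depreciable base = $327,891 − $32,000 = $295,891.
Year 1: DB = ⌊$327,891 × 125%/7⌋ = $58,551; SL = ⌊$295,891/7⌋ = $42,270 → take DB $58,551. Book value $269,340.
Year 2: DB = ⌊$269,340 × 125%/7⌋ = $48,096; SL = ⌊$237,340/6⌋ = $39,556 → take DB $48,096. Book value $221,244.
Year 3: DB = ⌊$221,244 × 125%/7⌋ = $39,507; SL = ⌊$189,244/5⌋ = $37,848 → take DB $39,507. Book value $181,737.
Year 4: DB = ⌊$181,737 × 125%/7⌋ = $32,453; SL = ⌊$149,737/4⌋ = $37,434 → take SL $37,434. Book value $144,303.
Year 5: DB = ⌊$144,303 × 125%/7⌋ = $25,768; SL = ⌊$112,303/3⌋ = $37,434 → take SL $37,434. Book value $106,869.
Year 6: DB = ⌊$106,869 × 125%/7⌋ = $19,083; SL = ⌊$74,869/2⌋ = $37,434 → take SL $37,434. Book value $69,435.
Year 7 (final): $69,435 − $32,000 = $37,435. Book value $32,000.

$58,551; $48,096; $39,507; $37,434; $37,434; $37,434; $37,435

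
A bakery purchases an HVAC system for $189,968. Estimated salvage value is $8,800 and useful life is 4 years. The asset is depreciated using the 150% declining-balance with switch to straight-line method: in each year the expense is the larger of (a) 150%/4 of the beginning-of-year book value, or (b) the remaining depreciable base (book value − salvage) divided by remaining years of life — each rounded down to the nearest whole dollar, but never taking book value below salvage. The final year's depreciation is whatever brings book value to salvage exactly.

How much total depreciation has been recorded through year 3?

$148,464

Depreciable base = $189,968 − $8,800 = $181,168.
Year 1: DB = ⌊$189,968 × 150%/4⌋ = $71,238; SL = ⌊$181,168/4⌋ = $45,292 → take DB $71,238. Book value $118,730.
Year 2: DB = ⌊$118,730 × 150%/4⌋ = $44,523; SL = ⌊$109,930/3⌋ = $36,643 → take DB $44,523. Book value $74,207.
Year 3: DB = ⌊$74,207 × 150%/4⌋ = $27,827; SL = ⌊$65,407/2⌋ = $32,703 → take SL $32,703. Book value $41,504.
Accumulated through year 3 = $189,968 − $41,504 = $148,464.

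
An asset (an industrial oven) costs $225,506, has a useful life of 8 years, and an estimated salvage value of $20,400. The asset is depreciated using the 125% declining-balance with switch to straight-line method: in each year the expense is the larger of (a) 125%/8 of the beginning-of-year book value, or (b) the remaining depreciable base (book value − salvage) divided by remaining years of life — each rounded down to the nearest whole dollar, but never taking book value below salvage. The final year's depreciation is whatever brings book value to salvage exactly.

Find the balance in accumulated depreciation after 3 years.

$90,048

Depreciable base = $225,506 − $20,400 = $205,106.
Year 1: DB = ⌊$225,506 × 125%/8⌋ = $35,235; SL = ⌊$205,106/8⌋ = $25,638 → take DB $35,235. Book value $190,271.
Year 2: DB = ⌊$190,271 × 125%/8⌋ = $29,729; SL = ⌊$169,871/7⌋ = $24,267 → take DB $29,729. Book value $160,542.
Year 3: DB = ⌊$160,542 × 125%/8⌋ = $25,084; SL = ⌊$140,142/6⌋ = $23,357 → take DB $25,084. Book value $135,458.
Accumulated through year 3 = $225,506 − $135,458 = $90,048.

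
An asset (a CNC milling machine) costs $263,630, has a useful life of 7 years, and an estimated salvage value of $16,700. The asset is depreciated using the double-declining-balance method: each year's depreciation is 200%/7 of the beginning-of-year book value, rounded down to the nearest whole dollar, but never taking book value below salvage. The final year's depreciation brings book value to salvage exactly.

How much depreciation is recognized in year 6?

$14,005

Depreciable base = $263,630 − $16,700 = $246,930.
Year 1: ⌊$263,630 × 200%/7⌋ = $75,322. Book value $188,308.
Year 2: ⌊$188,308 × 200%/7⌋ = $53,802. Book value $134,506.
Year 3: ⌊$134,506 × 200%/7⌋ = $38,430. Book value $96,076.
Year 4: ⌊$96,076 × 200%/7⌋ = $27,450. Book value $68,626.
Year 5: ⌊$68,626 × 200%/7⌋ = $19,607. Book value $49,019.
Year 6: ⌊$49,019 × 200%/7⌋ = $14,005. Book value $35,014.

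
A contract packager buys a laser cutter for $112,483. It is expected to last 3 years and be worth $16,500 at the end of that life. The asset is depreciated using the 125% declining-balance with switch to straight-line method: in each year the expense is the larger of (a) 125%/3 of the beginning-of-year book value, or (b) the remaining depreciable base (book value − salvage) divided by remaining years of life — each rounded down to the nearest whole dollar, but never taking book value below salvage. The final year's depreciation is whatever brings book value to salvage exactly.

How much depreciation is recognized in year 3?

$21,776

Depreciable base = $112,483 − $16,500 = $95,983.
Year 1: DB = ⌊$112,483 × 125%/3⌋ = $46,867; SL = ⌊$95,983/3⌋ = $31,994 → take DB $46,867. Book value $65,616.
Year 2: DB = ⌊$65,616 × 125%/3⌋ = $27,340; SL = ⌊$49,116/2⌋ = $24,558 → take DB $27,340. Book value $38,276.
Year 3 (final): $38,276 − $16,500 = $21,776. Book value $16,500.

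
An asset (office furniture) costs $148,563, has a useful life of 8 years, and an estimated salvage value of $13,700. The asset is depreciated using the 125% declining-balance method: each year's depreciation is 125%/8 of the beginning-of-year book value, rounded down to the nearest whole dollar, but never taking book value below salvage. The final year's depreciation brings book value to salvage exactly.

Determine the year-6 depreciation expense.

Depreciable base = $148,563 − $13,700 = $134,863.
Year 1: ⌊$148,563 × 125%/8⌋ = $23,212. Book value $125,351.
Year 2: ⌊$125,351 × 125%/8⌋ = $19,586. Book value $105,765.
Year 3: ⌊$105,765 × 125%/8⌋ = $16,525. Book value $89,240.
Year 4: ⌊$89,240 × 125%/8⌋ = $13,943. Book value $75,297.
Year 5: ⌊$75,297 × 125%/8⌋ = $11,765. Book value $63,532.
Year 6: ⌊$63,532 × 125%/8⌋ = $9,926. Book value $53,606.

$9,926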